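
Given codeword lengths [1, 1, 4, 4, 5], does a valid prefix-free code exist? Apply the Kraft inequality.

Kraft inequality: Σ 2^(-l_i) ≤ 1 for prefix-free code
Calculating: 2^(-1) + 2^(-1) + 2^(-4) + 2^(-4) + 2^(-5)
= 0.5 + 0.5 + 0.0625 + 0.0625 + 0.03125
= 1.1562
Since 1.1562 > 1, prefix-free code does not exist


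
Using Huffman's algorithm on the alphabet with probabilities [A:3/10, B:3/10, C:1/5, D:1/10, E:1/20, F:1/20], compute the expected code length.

Huffman tree construction:
Combine smallest probabilities repeatedly
Resulting codes:
  A: 10 (length 2)
  B: 11 (length 2)
  C: 00 (length 2)
  D: 010 (length 3)
  E: 0110 (length 4)
  F: 0111 (length 4)
Average length = Σ p(s) × length(s) = 2.3000 bits


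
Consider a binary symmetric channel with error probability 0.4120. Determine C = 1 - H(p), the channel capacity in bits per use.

For BSC with error probability p:
C = 1 - H(p) where H(p) is binary entropy
H(0.4120) = -0.4120 × log₂(0.4120) - 0.5880 × log₂(0.5880)
H(p) = 0.9775
C = 1 - 0.9775 = 0.0225 bits/use


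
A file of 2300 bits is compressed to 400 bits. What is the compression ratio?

Compression ratio = Original / Compressed
= 2300 / 400 = 5.75:1


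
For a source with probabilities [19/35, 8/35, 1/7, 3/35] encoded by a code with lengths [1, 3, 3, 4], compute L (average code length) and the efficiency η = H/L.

Average length L = Σ p_i × l_i = 2.0000 bits
Entropy H = 1.6700 bits
Efficiency η = H/L × 100% = 83.50%


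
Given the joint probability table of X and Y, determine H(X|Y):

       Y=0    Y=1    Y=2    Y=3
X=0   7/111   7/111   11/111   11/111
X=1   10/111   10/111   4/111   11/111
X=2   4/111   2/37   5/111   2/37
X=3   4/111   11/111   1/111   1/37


H(X|Y) = Σ_y p(y) H(X|Y=y)
  p(Y=0) = 25/111, H(X|Y=0) = 1.8890
  p(Y=1) = 34/111, H(X|Y=1) = 1.9570
  p(Y=2) = 7/37, H(X|Y=2) = 1.6464
  p(Y=3) = 31/111, H(X|Y=3) = 1.8454
H(X|Y) = 0.2252×1.8890 + 0.3063×1.9570 + 0.1892×1.6464 + 0.2793×1.8454 = 1.8518 bits


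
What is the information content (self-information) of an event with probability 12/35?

Information content I(x) = -log₂(p(x))
I = -log₂(12/35) = -log₂(0.3429)
I = 1.5443 bits


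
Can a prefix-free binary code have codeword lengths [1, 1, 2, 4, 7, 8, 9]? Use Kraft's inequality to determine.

Kraft inequality: Σ 2^(-l_i) ≤ 1 for prefix-free code
Calculating: 2^(-1) + 2^(-1) + 2^(-2) + 2^(-4) + 2^(-7) + 2^(-8) + 2^(-9)
= 0.5 + 0.5 + 0.25 + 0.0625 + 0.0078125 + 0.00390625 + 0.001953125
= 1.3262
Since 1.3262 > 1, prefix-free code does not exist


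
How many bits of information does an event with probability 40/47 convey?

Information content I(x) = -log₂(p(x))
I = -log₂(40/47) = -log₂(0.8511)
I = 0.2327 bits


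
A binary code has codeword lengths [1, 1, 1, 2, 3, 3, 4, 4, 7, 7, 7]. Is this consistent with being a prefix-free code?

Kraft inequality: Σ 2^(-l_i) ≤ 1 for prefix-free code
Calculating: 2^(-1) + 2^(-1) + 2^(-1) + 2^(-2) + 2^(-3) + 2^(-3) + 2^(-4) + 2^(-4) + 2^(-7) + 2^(-7) + 2^(-7)
= 0.5 + 0.5 + 0.5 + 0.25 + 0.125 + 0.125 + 0.0625 + 0.0625 + 0.0078125 + 0.0078125 + 0.0078125
= 2.1484
Since 2.1484 > 1, prefix-free code does not exist


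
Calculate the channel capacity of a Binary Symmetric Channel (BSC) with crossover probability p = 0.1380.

For BSC with error probability p:
C = 1 - H(p) where H(p) is binary entropy
H(0.1380) = -0.1380 × log₂(0.1380) - 0.8620 × log₂(0.8620)
H(p) = 0.5790
C = 1 - 0.5790 = 0.4210 bits/use


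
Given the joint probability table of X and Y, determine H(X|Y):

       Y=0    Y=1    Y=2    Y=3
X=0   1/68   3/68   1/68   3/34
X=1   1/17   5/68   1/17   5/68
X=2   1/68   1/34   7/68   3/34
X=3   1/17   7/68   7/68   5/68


H(X|Y) = Σ_y p(y) H(X|Y=y)
  p(Y=0) = 5/34, H(X|Y=0) = 1.7219
  p(Y=1) = 1/4, H(X|Y=1) = 1.8512
  p(Y=2) = 19/68, H(X|Y=2) = 1.7583
  p(Y=3) = 11/34, H(X|Y=3) = 1.9940
H(X|Y) = 0.1471×1.7219 + 0.2500×1.8512 + 0.2794×1.7583 + 0.3235×1.9940 = 1.8524 bits


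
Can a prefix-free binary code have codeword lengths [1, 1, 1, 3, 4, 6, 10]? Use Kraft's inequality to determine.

Kraft inequality: Σ 2^(-l_i) ≤ 1 for prefix-free code
Calculating: 2^(-1) + 2^(-1) + 2^(-1) + 2^(-3) + 2^(-4) + 2^(-6) + 2^(-10)
= 0.5 + 0.5 + 0.5 + 0.125 + 0.0625 + 0.015625 + 0.0009765625
= 1.7041
Since 1.7041 > 1, prefix-free code does not exist


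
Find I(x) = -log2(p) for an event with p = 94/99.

Information content I(x) = -log₂(p(x))
I = -log₂(94/99) = -log₂(0.9495)
I = 0.0748 bits


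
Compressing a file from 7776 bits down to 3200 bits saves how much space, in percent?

Space savings = (1 - Compressed/Original) × 100%
= (1 - 3200/7776) × 100%
= 58.85%


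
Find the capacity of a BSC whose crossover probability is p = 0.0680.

For BSC with error probability p:
C = 1 - H(p) where H(p) is binary entropy
H(0.0680) = -0.0680 × log₂(0.0680) - 0.9320 × log₂(0.9320)
H(p) = 0.3584
C = 1 - 0.3584 = 0.6416 bits/use


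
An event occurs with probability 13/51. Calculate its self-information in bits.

Information content I(x) = -log₂(p(x))
I = -log₂(13/51) = -log₂(0.2549)
I = 1.9720 bits


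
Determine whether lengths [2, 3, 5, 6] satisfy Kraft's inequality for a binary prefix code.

Kraft inequality: Σ 2^(-l_i) ≤ 1 for prefix-free code
Calculating: 2^(-2) + 2^(-3) + 2^(-5) + 2^(-6)
= 0.25 + 0.125 + 0.03125 + 0.015625
= 0.4219
Since 0.4219 ≤ 1, prefix-free code exists


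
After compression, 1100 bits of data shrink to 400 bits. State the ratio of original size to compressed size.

Compression ratio = Original / Compressed
= 1100 / 400 = 2.75:1


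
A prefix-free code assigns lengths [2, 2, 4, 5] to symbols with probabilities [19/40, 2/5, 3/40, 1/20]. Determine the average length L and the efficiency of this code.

Average length L = Σ p_i × l_i = 2.3000 bits
Entropy H = 1.5353 bits
Efficiency η = H/L × 100% = 66.75%


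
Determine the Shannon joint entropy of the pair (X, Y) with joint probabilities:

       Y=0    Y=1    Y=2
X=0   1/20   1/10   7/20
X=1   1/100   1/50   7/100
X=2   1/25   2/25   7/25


H(X,Y) = -Σ p(x,y) log₂ p(x,y)
  p(0,0)=1/20: -0.0500 × log₂(0.0500) = 0.2161
  p(0,1)=1/10: -0.1000 × log₂(0.1000) = 0.3322
  p(0,2)=7/20: -0.3500 × log₂(0.3500) = 0.5301
  p(1,0)=1/100: -0.0100 × log₂(0.0100) = 0.0664
  p(1,1)=1/50: -0.0200 × log₂(0.0200) = 0.1129
  p(1,2)=7/100: -0.0700 × log₂(0.0700) = 0.2686
  p(2,0)=1/25: -0.0400 × log₂(0.0400) = 0.1858
  p(2,1)=2/25: -0.0800 × log₂(0.0800) = 0.2915
  p(2,2)=7/25: -0.2800 × log₂(0.2800) = 0.5142
H(X,Y) = 2.5177 bits


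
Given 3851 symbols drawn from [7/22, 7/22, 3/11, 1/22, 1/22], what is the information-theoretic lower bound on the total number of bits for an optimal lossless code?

Entropy H = 1.9679 bits/symbol
Minimum bits = H × n = 1.9679 × 3851
= 7578.55 bits


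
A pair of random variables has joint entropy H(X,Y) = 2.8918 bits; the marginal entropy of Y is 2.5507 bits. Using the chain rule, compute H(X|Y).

Chain rule: H(X,Y) = H(X|Y) + H(Y)
H(X|Y) = H(X,Y) - H(Y) = 2.8918 - 2.5507 = 0.3411 bits


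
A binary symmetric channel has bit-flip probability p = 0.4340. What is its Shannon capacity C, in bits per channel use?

For BSC with error probability p:
C = 1 - H(p) where H(p) is binary entropy
H(0.4340) = -0.4340 × log₂(0.4340) - 0.5660 × log₂(0.5660)
H(p) = 0.9874
C = 1 - 0.9874 = 0.0126 bits/use


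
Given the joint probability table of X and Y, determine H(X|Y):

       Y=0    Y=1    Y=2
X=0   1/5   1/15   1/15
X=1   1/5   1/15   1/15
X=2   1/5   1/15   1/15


H(X|Y) = Σ_y p(y) H(X|Y=y)
  p(Y=0) = 3/5, H(X|Y=0) = 1.5850
  p(Y=1) = 1/5, H(X|Y=1) = 1.5850
  p(Y=2) = 1/5, H(X|Y=2) = 1.5850
H(X|Y) = 0.6000×1.5850 + 0.2000×1.5850 + 0.2000×1.5850 = 1.5850 bits


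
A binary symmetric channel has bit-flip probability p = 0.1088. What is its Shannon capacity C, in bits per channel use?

For BSC with error probability p:
C = 1 - H(p) where H(p) is binary entropy
H(0.1088) = -0.1088 × log₂(0.1088) - 0.8912 × log₂(0.8912)
H(p) = 0.4963
C = 1 - 0.4963 = 0.5037 bits/use


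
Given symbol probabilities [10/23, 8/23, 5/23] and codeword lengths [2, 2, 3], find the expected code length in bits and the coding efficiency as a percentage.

Average length L = Σ p_i × l_i = 2.2174 bits
Entropy H = 1.5310 bits
Efficiency η = H/L × 100% = 69.05%


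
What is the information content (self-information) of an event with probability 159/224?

Information content I(x) = -log₂(p(x))
I = -log₂(159/224) = -log₂(0.7098)
I = 0.4945 bits


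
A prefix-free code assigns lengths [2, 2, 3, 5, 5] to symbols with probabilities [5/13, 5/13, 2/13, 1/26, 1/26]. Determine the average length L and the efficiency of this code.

Average length L = Σ p_i × l_i = 2.3846 bits
Entropy H = 1.8374 bits
Efficiency η = H/L × 100% = 77.05%


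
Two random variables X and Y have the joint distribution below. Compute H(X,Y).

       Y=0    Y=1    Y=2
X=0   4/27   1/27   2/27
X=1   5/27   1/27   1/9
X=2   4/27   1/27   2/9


H(X,Y) = -Σ p(x,y) log₂ p(x,y)
  p(0,0)=4/27: -0.1481 × log₂(0.1481) = 0.4081
  p(0,1)=1/27: -0.0370 × log₂(0.0370) = 0.1761
  p(0,2)=2/27: -0.0741 × log₂(0.0741) = 0.2781
  p(1,0)=5/27: -0.1852 × log₂(0.1852) = 0.4505
  p(1,1)=1/27: -0.0370 × log₂(0.0370) = 0.1761
  p(1,2)=1/9: -0.1111 × log₂(0.1111) = 0.3522
  p(2,0)=4/27: -0.1481 × log₂(0.1481) = 0.4081
  p(2,1)=1/27: -0.0370 × log₂(0.0370) = 0.1761
  p(2,2)=2/9: -0.2222 × log₂(0.2222) = 0.4822
H(X,Y) = 2.9077 bits


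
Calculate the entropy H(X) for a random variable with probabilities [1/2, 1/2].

H(X) = -Σ p(x) log₂ p(x)
  -1/2 × log₂(1/2) = 0.5000
  -1/2 × log₂(1/2) = 0.5000
H(X) = 1.0000 bits


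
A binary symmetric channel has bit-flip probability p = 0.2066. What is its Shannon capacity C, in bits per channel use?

For BSC with error probability p:
C = 1 - H(p) where H(p) is binary entropy
H(0.2066) = -0.2066 × log₂(0.2066) - 0.7934 × log₂(0.7934)
H(p) = 0.7349
C = 1 - 0.7349 = 0.2651 bits/use


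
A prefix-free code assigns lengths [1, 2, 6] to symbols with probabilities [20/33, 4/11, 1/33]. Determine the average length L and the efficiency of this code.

Average length L = Σ p_i × l_i = 1.5152 bits
Entropy H = 1.1214 bits
Efficiency η = H/L × 100% = 74.01%


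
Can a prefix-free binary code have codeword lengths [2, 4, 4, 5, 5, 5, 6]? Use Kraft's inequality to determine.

Kraft inequality: Σ 2^(-l_i) ≤ 1 for prefix-free code
Calculating: 2^(-2) + 2^(-4) + 2^(-4) + 2^(-5) + 2^(-5) + 2^(-5) + 2^(-6)
= 0.25 + 0.0625 + 0.0625 + 0.03125 + 0.03125 + 0.03125 + 0.015625
= 0.4844
Since 0.4844 ≤ 1, prefix-free code exists


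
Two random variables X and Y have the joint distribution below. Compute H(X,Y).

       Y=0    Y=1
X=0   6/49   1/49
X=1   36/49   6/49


H(X,Y) = -Σ p(x,y) log₂ p(x,y)
  p(0,0)=6/49: -0.1224 × log₂(0.1224) = 0.3710
  p(0,1)=1/49: -0.0204 × log₂(0.0204) = 0.1146
  p(1,0)=36/49: -0.7347 × log₂(0.7347) = 0.3268
  p(1,1)=6/49: -0.1224 × log₂(0.1224) = 0.3710
H(X,Y) = 1.1833 bits


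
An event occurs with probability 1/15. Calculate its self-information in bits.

Information content I(x) = -log₂(p(x))
I = -log₂(1/15) = -log₂(0.0667)
I = 3.9069 bits


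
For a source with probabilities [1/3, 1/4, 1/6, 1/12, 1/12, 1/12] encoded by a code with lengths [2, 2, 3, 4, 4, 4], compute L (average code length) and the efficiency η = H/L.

Average length L = Σ p_i × l_i = 2.6667 bits
Entropy H = 2.3554 bits
Efficiency η = H/L × 100% = 88.33%


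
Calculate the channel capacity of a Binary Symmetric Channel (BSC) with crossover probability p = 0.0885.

For BSC with error probability p:
C = 1 - H(p) where H(p) is binary entropy
H(0.0885) = -0.0885 × log₂(0.0885) - 0.9115 × log₂(0.9115)
H(p) = 0.4314
C = 1 - 0.4314 = 0.5686 bits/use


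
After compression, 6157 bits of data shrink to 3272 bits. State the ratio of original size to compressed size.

Compression ratio = Original / Compressed
= 6157 / 3272 = 1.88:1


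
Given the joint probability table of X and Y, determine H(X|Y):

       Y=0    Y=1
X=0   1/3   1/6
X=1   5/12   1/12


H(X|Y) = Σ_y p(y) H(X|Y=y)
  p(Y=0) = 3/4, H(X|Y=0) = 0.9911
  p(Y=1) = 1/4, H(X|Y=1) = 0.9183
H(X|Y) = 0.7500×0.9911 + 0.2500×0.9183 = 0.9729 bits


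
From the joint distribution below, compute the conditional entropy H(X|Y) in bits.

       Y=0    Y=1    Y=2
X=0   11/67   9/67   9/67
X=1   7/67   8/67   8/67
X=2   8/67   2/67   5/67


H(X|Y) = Σ_y p(y) H(X|Y=y)
  p(Y=0) = 26/67, H(X|Y=0) = 1.5579
  p(Y=1) = 19/67, H(X|Y=1) = 1.3780
  p(Y=2) = 22/67, H(X|Y=2) = 1.5440
H(X|Y) = 0.3881×1.5579 + 0.2836×1.3780 + 0.3284×1.5440 = 1.5023 bits


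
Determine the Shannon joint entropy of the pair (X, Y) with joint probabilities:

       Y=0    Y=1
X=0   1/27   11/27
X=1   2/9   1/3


H(X,Y) = -Σ p(x,y) log₂ p(x,y)
  p(0,0)=1/27: -0.0370 × log₂(0.0370) = 0.1761
  p(0,1)=11/27: -0.4074 × log₂(0.4074) = 0.5278
  p(1,0)=2/9: -0.2222 × log₂(0.2222) = 0.4822
  p(1,1)=1/3: -0.3333 × log₂(0.3333) = 0.5283
H(X,Y) = 1.7144 bits


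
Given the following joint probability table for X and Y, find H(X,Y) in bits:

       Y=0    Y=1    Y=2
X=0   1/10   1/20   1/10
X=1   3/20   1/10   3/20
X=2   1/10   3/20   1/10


H(X,Y) = -Σ p(x,y) log₂ p(x,y)
  p(0,0)=1/10: -0.1000 × log₂(0.1000) = 0.3322
  p(0,1)=1/20: -0.0500 × log₂(0.0500) = 0.2161
  p(0,2)=1/10: -0.1000 × log₂(0.1000) = 0.3322
  p(1,0)=3/20: -0.1500 × log₂(0.1500) = 0.4105
  p(1,1)=1/10: -0.1000 × log₂(0.1000) = 0.3322
  p(1,2)=3/20: -0.1500 × log₂(0.1500) = 0.4105
  p(2,0)=1/10: -0.1000 × log₂(0.1000) = 0.3322
  p(2,1)=3/20: -0.1500 × log₂(0.1500) = 0.4105
  p(2,2)=1/10: -0.1000 × log₂(0.1000) = 0.3322
H(X,Y) = 3.1087 bits


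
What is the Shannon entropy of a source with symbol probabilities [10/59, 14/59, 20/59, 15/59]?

H(X) = -Σ p(x) log₂ p(x)
  -10/59 × log₂(10/59) = 0.4340
  -14/59 × log₂(14/59) = 0.4924
  -20/59 × log₂(20/59) = 0.5291
  -15/59 × log₂(15/59) = 0.5023
H(X) = 1.9578 bits


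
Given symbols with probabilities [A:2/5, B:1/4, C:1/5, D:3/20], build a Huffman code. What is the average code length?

Huffman tree construction:
Combine smallest probabilities repeatedly
Resulting codes:
  A: 0 (length 1)
  B: 10 (length 2)
  C: 111 (length 3)
  D: 110 (length 3)
Average length = Σ p(s) × length(s) = 1.9500 bits


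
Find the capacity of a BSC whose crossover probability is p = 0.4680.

For BSC with error probability p:
C = 1 - H(p) where H(p) is binary entropy
H(0.4680) = -0.4680 × log₂(0.4680) - 0.5320 × log₂(0.5320)
H(p) = 0.9970
C = 1 - 0.9970 = 0.0030 bits/use


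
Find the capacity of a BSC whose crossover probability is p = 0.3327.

For BSC with error probability p:
C = 1 - H(p) where H(p) is binary entropy
H(0.3327) = -0.3327 × log₂(0.3327) - 0.6673 × log₂(0.6673)
H(p) = 0.9177
C = 1 - 0.9177 = 0.0823 bits/use


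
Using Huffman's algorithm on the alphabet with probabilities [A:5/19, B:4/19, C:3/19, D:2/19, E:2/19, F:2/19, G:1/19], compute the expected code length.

Huffman tree construction:
Combine smallest probabilities repeatedly
Resulting codes:
  A: 10 (length 2)
  B: 00 (length 2)
  C: 110 (length 3)
  D: 1111 (length 4)
  E: 010 (length 3)
  F: 011 (length 3)
  G: 1110 (length 4)
Average length = Σ p(s) × length(s) = 2.6842 bits


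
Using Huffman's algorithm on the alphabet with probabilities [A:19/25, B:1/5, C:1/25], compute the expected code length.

Huffman tree construction:
Combine smallest probabilities repeatedly
Resulting codes:
  A: 1 (length 1)
  B: 01 (length 2)
  C: 00 (length 2)
Average length = Σ p(s) × length(s) = 1.2400 bits


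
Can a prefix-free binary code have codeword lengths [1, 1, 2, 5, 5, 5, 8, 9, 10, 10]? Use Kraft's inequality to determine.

Kraft inequality: Σ 2^(-l_i) ≤ 1 for prefix-free code
Calculating: 2^(-1) + 2^(-1) + 2^(-2) + 2^(-5) + 2^(-5) + 2^(-5) + 2^(-8) + 2^(-9) + 2^(-10) + 2^(-10)
= 0.5 + 0.5 + 0.25 + 0.03125 + 0.03125 + 0.03125 + 0.00390625 + 0.001953125 + 0.0009765625 + 0.0009765625
= 1.3516
Since 1.3516 > 1, prefix-free code does not exist


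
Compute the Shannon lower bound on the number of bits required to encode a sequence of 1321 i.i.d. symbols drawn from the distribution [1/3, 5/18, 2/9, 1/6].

Entropy H = 1.9547 bits/symbol
Minimum bits = H × n = 1.9547 × 1321
= 2582.14 bits


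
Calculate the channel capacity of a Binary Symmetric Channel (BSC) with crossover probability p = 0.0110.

For BSC with error probability p:
C = 1 - H(p) where H(p) is binary entropy
H(0.0110) = -0.0110 × log₂(0.0110) - 0.9890 × log₂(0.9890)
H(p) = 0.0874
C = 1 - 0.0874 = 0.9126 bits/use


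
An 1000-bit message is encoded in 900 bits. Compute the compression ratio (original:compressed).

Compression ratio = Original / Compressed
= 1000 / 900 = 1.11:1


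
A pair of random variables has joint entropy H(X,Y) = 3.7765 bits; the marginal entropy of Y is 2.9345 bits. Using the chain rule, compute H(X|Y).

Chain rule: H(X,Y) = H(X|Y) + H(Y)
H(X|Y) = H(X,Y) - H(Y) = 3.7765 - 2.9345 = 0.842 bits


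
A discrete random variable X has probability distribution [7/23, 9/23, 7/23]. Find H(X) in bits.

H(X) = -Σ p(x) log₂ p(x)
  -7/23 × log₂(7/23) = 0.5223
  -9/23 × log₂(9/23) = 0.5297
  -7/23 × log₂(7/23) = 0.5223
H(X) = 1.5743 bits


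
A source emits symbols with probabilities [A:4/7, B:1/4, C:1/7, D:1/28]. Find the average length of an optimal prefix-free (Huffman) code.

Huffman tree construction:
Combine smallest probabilities repeatedly
Resulting codes:
  A: 1 (length 1)
  B: 01 (length 2)
  C: 001 (length 3)
  D: 000 (length 3)
Average length = Σ p(s) × length(s) = 1.6071 bits


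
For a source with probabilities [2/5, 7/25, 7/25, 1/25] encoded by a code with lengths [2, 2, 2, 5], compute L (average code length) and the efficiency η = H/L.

Average length L = Σ p_i × l_i = 2.1200 bits
Entropy H = 1.7430 bits
Efficiency η = H/L × 100% = 82.22%


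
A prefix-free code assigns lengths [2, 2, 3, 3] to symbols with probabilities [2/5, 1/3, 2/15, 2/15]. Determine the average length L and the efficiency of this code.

Average length L = Σ p_i × l_i = 2.2667 bits
Entropy H = 1.8323 bits
Efficiency η = H/L × 100% = 80.84%


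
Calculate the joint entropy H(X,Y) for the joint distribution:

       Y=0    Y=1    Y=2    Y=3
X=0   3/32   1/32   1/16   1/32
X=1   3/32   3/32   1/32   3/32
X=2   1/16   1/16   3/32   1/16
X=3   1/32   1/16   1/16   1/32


H(X,Y) = -Σ p(x,y) log₂ p(x,y)
  p(0,0)=3/32: -0.0938 × log₂(0.0938) = 0.3202
  p(0,1)=1/32: -0.0312 × log₂(0.0312) = 0.1562
  p(0,2)=1/16: -0.0625 × log₂(0.0625) = 0.2500
  p(0,3)=1/32: -0.0312 × log₂(0.0312) = 0.1562
  p(1,0)=3/32: -0.0938 × log₂(0.0938) = 0.3202
  p(1,1)=3/32: -0.0938 × log₂(0.0938) = 0.3202
  p(1,2)=1/32: -0.0312 × log₂(0.0312) = 0.1562
  p(1,3)=3/32: -0.0938 × log₂(0.0938) = 0.3202
  p(2,0)=1/16: -0.0625 × log₂(0.0625) = 0.2500
  p(2,1)=1/16: -0.0625 × log₂(0.0625) = 0.2500
  p(2,2)=3/32: -0.0938 × log₂(0.0938) = 0.3202
  p(2,3)=1/16: -0.0625 × log₂(0.0625) = 0.2500
  p(3,0)=1/32: -0.0312 × log₂(0.0312) = 0.1562
  p(3,1)=1/16: -0.0625 × log₂(0.0625) = 0.2500
  p(3,2)=1/16: -0.0625 × log₂(0.0625) = 0.2500
  p(3,3)=1/32: -0.0312 × log₂(0.0312) = 0.1562
H(X,Y) = 3.8820 bits


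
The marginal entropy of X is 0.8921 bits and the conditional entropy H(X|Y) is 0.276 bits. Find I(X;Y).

I(X;Y) = H(X) - H(X|Y)
I(X;Y) = 0.8921 - 0.276 = 0.6161 bits


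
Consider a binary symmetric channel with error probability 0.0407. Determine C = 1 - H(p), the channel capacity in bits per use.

For BSC with error probability p:
C = 1 - H(p) where H(p) is binary entropy
H(0.0407) = -0.0407 × log₂(0.0407) - 0.9593 × log₂(0.9593)
H(p) = 0.2455
C = 1 - 0.2455 = 0.7545 bits/use


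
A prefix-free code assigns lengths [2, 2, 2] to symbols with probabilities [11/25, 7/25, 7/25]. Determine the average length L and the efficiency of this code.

Average length L = Σ p_i × l_i = 2.0000 bits
Entropy H = 1.5496 bits
Efficiency η = H/L × 100% = 77.48%


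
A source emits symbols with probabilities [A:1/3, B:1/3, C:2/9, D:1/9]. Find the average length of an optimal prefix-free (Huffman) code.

Huffman tree construction:
Combine smallest probabilities repeatedly
Resulting codes:
  A: 10 (length 2)
  B: 11 (length 2)
  C: 01 (length 2)
  D: 00 (length 2)
Average length = Σ p(s) × length(s) = 2.0000 bits


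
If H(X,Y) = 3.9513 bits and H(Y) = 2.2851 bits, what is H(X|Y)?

Chain rule: H(X,Y) = H(X|Y) + H(Y)
H(X|Y) = H(X,Y) - H(Y) = 3.9513 - 2.2851 = 1.6662 bits


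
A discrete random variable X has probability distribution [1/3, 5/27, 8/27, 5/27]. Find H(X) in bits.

H(X) = -Σ p(x) log₂ p(x)
  -1/3 × log₂(1/3) = 0.5283
  -5/27 × log₂(5/27) = 0.4505
  -8/27 × log₂(8/27) = 0.5200
  -5/27 × log₂(5/27) = 0.4505
H(X) = 1.9494 bits


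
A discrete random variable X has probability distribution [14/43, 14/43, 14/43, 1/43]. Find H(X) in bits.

H(X) = -Σ p(x) log₂ p(x)
  -14/43 × log₂(14/43) = 0.5271
  -14/43 × log₂(14/43) = 0.5271
  -14/43 × log₂(14/43) = 0.5271
  -1/43 × log₂(1/43) = 0.1262
H(X) = 1.7075 bits


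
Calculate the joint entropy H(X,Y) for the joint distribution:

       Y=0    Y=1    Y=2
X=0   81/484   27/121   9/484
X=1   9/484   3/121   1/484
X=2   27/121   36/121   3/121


H(X,Y) = -Σ p(x,y) log₂ p(x,y)
  p(0,0)=81/484: -0.1674 × log₂(0.1674) = 0.4316
  p(0,1)=27/121: -0.2231 × log₂(0.2231) = 0.4829
  p(0,2)=9/484: -0.0186 × log₂(0.0186) = 0.1069
  p(1,0)=9/484: -0.0186 × log₂(0.0186) = 0.1069
  p(1,1)=3/121: -0.0248 × log₂(0.0248) = 0.1322
  p(1,2)=1/484: -0.0021 × log₂(0.0021) = 0.0184
  p(2,0)=27/121: -0.2231 × log₂(0.2231) = 0.4829
  p(2,1)=36/121: -0.2975 × log₂(0.2975) = 0.5203
  p(2,2)=3/121: -0.0248 × log₂(0.0248) = 0.1322
H(X,Y) = 2.4144 bits


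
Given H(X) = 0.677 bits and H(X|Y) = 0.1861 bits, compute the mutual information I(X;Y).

I(X;Y) = H(X) - H(X|Y)
I(X;Y) = 0.677 - 0.1861 = 0.4909 bits


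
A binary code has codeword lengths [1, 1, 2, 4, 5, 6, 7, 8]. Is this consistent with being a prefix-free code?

Kraft inequality: Σ 2^(-l_i) ≤ 1 for prefix-free code
Calculating: 2^(-1) + 2^(-1) + 2^(-2) + 2^(-4) + 2^(-5) + 2^(-6) + 2^(-7) + 2^(-8)
= 0.5 + 0.5 + 0.25 + 0.0625 + 0.03125 + 0.015625 + 0.0078125 + 0.00390625
= 1.3711
Since 1.3711 > 1, prefix-free code does not exist


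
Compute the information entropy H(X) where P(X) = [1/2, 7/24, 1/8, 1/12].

H(X) = -Σ p(x) log₂ p(x)
  -1/2 × log₂(1/2) = 0.5000
  -7/24 × log₂(7/24) = 0.5185
  -1/8 × log₂(1/8) = 0.3750
  -1/12 × log₂(1/12) = 0.2987
H(X) = 1.6922 bits


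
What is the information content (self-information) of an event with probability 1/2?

Information content I(x) = -log₂(p(x))
I = -log₂(1/2) = -log₂(0.5000)
I = 1.0000 bits


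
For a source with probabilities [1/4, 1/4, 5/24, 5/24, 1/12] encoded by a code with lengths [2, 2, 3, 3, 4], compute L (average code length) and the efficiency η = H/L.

Average length L = Σ p_i × l_i = 2.5833 bits
Entropy H = 2.2417 bits
Efficiency η = H/L × 100% = 86.77%


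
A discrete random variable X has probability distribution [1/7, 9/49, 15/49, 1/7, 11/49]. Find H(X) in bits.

H(X) = -Σ p(x) log₂ p(x)
  -1/7 × log₂(1/7) = 0.4011
  -9/49 × log₂(9/49) = 0.4490
  -15/49 × log₂(15/49) = 0.5228
  -1/7 × log₂(1/7) = 0.4011
  -11/49 × log₂(11/49) = 0.4838
H(X) = 2.2578 bits


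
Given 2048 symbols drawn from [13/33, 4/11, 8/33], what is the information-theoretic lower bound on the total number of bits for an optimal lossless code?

Entropy H = 1.5557 bits/symbol
Minimum bits = H × n = 1.5557 × 2048
= 3186.18 bits


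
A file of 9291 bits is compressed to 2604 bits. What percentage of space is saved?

Space savings = (1 - Compressed/Original) × 100%
= (1 - 2604/9291) × 100%
= 71.97%


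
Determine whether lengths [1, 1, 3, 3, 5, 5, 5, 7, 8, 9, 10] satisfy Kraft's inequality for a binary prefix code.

Kraft inequality: Σ 2^(-l_i) ≤ 1 for prefix-free code
Calculating: 2^(-1) + 2^(-1) + 2^(-3) + 2^(-3) + 2^(-5) + 2^(-5) + 2^(-5) + 2^(-7) + 2^(-8) + 2^(-9) + 2^(-10)
= 0.5 + 0.5 + 0.125 + 0.125 + 0.03125 + 0.03125 + 0.03125 + 0.0078125 + 0.00390625 + 0.001953125 + 0.0009765625
= 1.3584
Since 1.3584 > 1, prefix-free code does not exist


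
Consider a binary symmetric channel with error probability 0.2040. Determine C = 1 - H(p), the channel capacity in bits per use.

For BSC with error probability p:
C = 1 - H(p) where H(p) is binary entropy
H(0.2040) = -0.2040 × log₂(0.2040) - 0.7960 × log₂(0.7960)
H(p) = 0.7299
C = 1 - 0.7299 = 0.2701 bits/use


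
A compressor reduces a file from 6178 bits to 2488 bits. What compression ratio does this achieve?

Compression ratio = Original / Compressed
= 6178 / 2488 = 2.48:1


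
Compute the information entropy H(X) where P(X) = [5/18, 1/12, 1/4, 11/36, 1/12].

H(X) = -Σ p(x) log₂ p(x)
  -5/18 × log₂(5/18) = 0.5133
  -1/12 × log₂(1/12) = 0.2987
  -1/4 × log₂(1/4) = 0.5000
  -11/36 × log₂(11/36) = 0.5227
  -1/12 × log₂(1/12) = 0.2987
H(X) = 2.1335 bits


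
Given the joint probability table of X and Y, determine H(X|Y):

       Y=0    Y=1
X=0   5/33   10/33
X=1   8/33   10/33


H(X|Y) = Σ_y p(y) H(X|Y=y)
  p(Y=0) = 13/33, H(X|Y=0) = 0.9612
  p(Y=1) = 20/33, H(X|Y=1) = 1.0000
H(X|Y) = 0.3939×0.9612 + 0.6061×1.0000 = 0.9847 bits


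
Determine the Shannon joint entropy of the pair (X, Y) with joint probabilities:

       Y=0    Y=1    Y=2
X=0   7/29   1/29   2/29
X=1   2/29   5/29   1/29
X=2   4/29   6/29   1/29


H(X,Y) = -Σ p(x,y) log₂ p(x,y)
  p(0,0)=7/29: -0.2414 × log₂(0.2414) = 0.4950
  p(0,1)=1/29: -0.0345 × log₂(0.0345) = 0.1675
  p(0,2)=2/29: -0.0690 × log₂(0.0690) = 0.2661
  p(1,0)=2/29: -0.0690 × log₂(0.0690) = 0.2661
  p(1,1)=5/29: -0.1724 × log₂(0.1724) = 0.4373
  p(1,2)=1/29: -0.0345 × log₂(0.0345) = 0.1675
  p(2,0)=4/29: -0.1379 × log₂(0.1379) = 0.3942
  p(2,1)=6/29: -0.2069 × log₂(0.2069) = 0.4703
  p(2,2)=1/29: -0.0345 × log₂(0.0345) = 0.1675
H(X,Y) = 2.8314 bits


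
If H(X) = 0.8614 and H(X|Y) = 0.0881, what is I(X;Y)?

I(X;Y) = H(X) - H(X|Y)
I(X;Y) = 0.8614 - 0.0881 = 0.7733 bits


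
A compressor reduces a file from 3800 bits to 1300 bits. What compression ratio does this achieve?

Compression ratio = Original / Compressed
= 3800 / 1300 = 2.92:1


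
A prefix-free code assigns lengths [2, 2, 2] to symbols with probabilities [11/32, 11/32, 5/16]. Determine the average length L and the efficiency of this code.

Average length L = Σ p_i × l_i = 2.0000 bits
Entropy H = 1.5835 bits
Efficiency η = H/L × 100% = 79.18%


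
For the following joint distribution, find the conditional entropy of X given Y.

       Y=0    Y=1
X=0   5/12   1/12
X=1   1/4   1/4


H(X|Y) = Σ_y p(y) H(X|Y=y)
  p(Y=0) = 2/3, H(X|Y=0) = 0.9544
  p(Y=1) = 1/3, H(X|Y=1) = 0.8113
H(X|Y) = 0.6667×0.9544 + 0.3333×0.8113 = 0.9067 bits


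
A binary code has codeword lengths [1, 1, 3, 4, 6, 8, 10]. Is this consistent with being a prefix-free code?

Kraft inequality: Σ 2^(-l_i) ≤ 1 for prefix-free code
Calculating: 2^(-1) + 2^(-1) + 2^(-3) + 2^(-4) + 2^(-6) + 2^(-8) + 2^(-10)
= 0.5 + 0.5 + 0.125 + 0.0625 + 0.015625 + 0.00390625 + 0.0009765625
= 1.2080
Since 1.2080 > 1, prefix-free code does not exist


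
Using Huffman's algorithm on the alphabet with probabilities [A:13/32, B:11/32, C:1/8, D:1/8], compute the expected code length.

Huffman tree construction:
Combine smallest probabilities repeatedly
Resulting codes:
  A: 0 (length 1)
  B: 11 (length 2)
  C: 100 (length 3)
  D: 101 (length 3)
Average length = Σ p(s) × length(s) = 1.8438 bits


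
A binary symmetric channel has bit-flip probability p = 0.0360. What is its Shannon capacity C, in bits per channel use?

For BSC with error probability p:
C = 1 - H(p) where H(p) is binary entropy
H(0.0360) = -0.0360 × log₂(0.0360) - 0.9640 × log₂(0.9640)
H(p) = 0.2236
C = 1 - 0.2236 = 0.7764 bits/use


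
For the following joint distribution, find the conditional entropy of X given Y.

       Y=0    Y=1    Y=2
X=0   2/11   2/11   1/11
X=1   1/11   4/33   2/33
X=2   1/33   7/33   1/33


H(X|Y) = Σ_y p(y) H(X|Y=y)
  p(Y=0) = 10/33, H(X|Y=0) = 1.2955
  p(Y=1) = 17/33, H(X|Y=1) = 1.5486
  p(Y=2) = 2/11, H(X|Y=2) = 1.4591
H(X|Y) = 0.3030×1.2955 + 0.5152×1.5486 + 0.1818×1.4591 = 1.4556 bits


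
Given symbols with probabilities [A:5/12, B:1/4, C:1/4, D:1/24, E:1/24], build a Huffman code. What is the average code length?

Huffman tree construction:
Combine smallest probabilities repeatedly
Resulting codes:
  A: 0 (length 1)
  B: 111 (length 3)
  C: 10 (length 2)
  D: 1100 (length 4)
  E: 1101 (length 4)
Average length = Σ p(s) × length(s) = 2.0000 bits


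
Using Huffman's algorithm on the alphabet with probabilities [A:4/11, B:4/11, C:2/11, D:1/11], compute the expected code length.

Huffman tree construction:
Combine smallest probabilities repeatedly
Resulting codes:
  A: 11 (length 2)
  B: 0 (length 1)
  C: 101 (length 3)
  D: 100 (length 3)
Average length = Σ p(s) × length(s) = 1.9091 bits


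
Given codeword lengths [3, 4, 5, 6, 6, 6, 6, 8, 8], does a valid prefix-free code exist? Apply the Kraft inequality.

Kraft inequality: Σ 2^(-l_i) ≤ 1 for prefix-free code
Calculating: 2^(-3) + 2^(-4) + 2^(-5) + 2^(-6) + 2^(-6) + 2^(-6) + 2^(-6) + 2^(-8) + 2^(-8)
= 0.125 + 0.0625 + 0.03125 + 0.015625 + 0.015625 + 0.015625 + 0.015625 + 0.00390625 + 0.00390625
= 0.2891
Since 0.2891 ≤ 1, prefix-free code exists


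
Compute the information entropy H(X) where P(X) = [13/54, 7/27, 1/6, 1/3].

H(X) = -Σ p(x) log₂ p(x)
  -13/54 × log₂(13/54) = 0.4946
  -7/27 × log₂(7/27) = 0.5049
  -1/6 × log₂(1/6) = 0.4308
  -1/3 × log₂(1/3) = 0.5283
H(X) = 1.9587 bits


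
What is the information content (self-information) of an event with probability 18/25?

Information content I(x) = -log₂(p(x))
I = -log₂(18/25) = -log₂(0.7200)
I = 0.4739 bits


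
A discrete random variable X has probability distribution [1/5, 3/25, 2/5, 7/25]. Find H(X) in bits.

H(X) = -Σ p(x) log₂ p(x)
  -1/5 × log₂(1/5) = 0.4644
  -3/25 × log₂(3/25) = 0.3671
  -2/5 × log₂(2/5) = 0.5288
  -7/25 × log₂(7/25) = 0.5142
H(X) = 1.8744 bits


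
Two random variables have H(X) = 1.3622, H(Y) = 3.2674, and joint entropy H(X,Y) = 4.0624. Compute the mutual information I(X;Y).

I(X;Y) = H(X) + H(Y) - H(X,Y)
I(X;Y) = 1.3622 + 3.2674 - 4.0624 = 0.5672 bits


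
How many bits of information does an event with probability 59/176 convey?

Information content I(x) = -log₂(p(x))
I = -log₂(59/176) = -log₂(0.3352)
I = 1.5768 bits


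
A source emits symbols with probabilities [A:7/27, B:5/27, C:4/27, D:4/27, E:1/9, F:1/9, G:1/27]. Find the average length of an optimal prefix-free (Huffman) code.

Huffman tree construction:
Combine smallest probabilities repeatedly
Resulting codes:
  A: 01 (length 2)
  B: 00 (length 2)
  C: 101 (length 3)
  D: 110 (length 3)
  E: 1111 (length 4)
  F: 100 (length 3)
  G: 1110 (length 4)
Average length = Σ p(s) × length(s) = 2.7037 bits


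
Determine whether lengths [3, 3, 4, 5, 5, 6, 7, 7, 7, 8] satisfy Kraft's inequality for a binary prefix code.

Kraft inequality: Σ 2^(-l_i) ≤ 1 for prefix-free code
Calculating: 2^(-3) + 2^(-3) + 2^(-4) + 2^(-5) + 2^(-5) + 2^(-6) + 2^(-7) + 2^(-7) + 2^(-7) + 2^(-8)
= 0.125 + 0.125 + 0.0625 + 0.03125 + 0.03125 + 0.015625 + 0.0078125 + 0.0078125 + 0.0078125 + 0.00390625
= 0.4180
Since 0.4180 ≤ 1, prefix-free code exists


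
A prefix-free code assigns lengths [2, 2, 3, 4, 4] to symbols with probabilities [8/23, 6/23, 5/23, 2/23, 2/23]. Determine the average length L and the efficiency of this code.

Average length L = Σ p_i × l_i = 2.5652 bits
Entropy H = 2.1271 bits
Efficiency η = H/L × 100% = 82.92%


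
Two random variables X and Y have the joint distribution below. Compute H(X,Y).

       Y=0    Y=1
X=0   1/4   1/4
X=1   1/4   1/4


H(X,Y) = -Σ p(x,y) log₂ p(x,y)
  p(0,0)=1/4: -0.2500 × log₂(0.2500) = 0.5000
  p(0,1)=1/4: -0.2500 × log₂(0.2500) = 0.5000
  p(1,0)=1/4: -0.2500 × log₂(0.2500) = 0.5000
  p(1,1)=1/4: -0.2500 × log₂(0.2500) = 0.5000
H(X,Y) = 2.0000 bits


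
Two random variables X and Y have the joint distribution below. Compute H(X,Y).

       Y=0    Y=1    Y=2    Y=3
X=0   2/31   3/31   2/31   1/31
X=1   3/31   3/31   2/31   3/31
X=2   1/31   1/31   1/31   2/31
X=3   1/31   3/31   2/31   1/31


H(X,Y) = -Σ p(x,y) log₂ p(x,y)
  p(0,0)=2/31: -0.0645 × log₂(0.0645) = 0.2551
  p(0,1)=3/31: -0.0968 × log₂(0.0968) = 0.3261
  p(0,2)=2/31: -0.0645 × log₂(0.0645) = 0.2551
  p(0,3)=1/31: -0.0323 × log₂(0.0323) = 0.1598
  p(1,0)=3/31: -0.0968 × log₂(0.0968) = 0.3261
  p(1,1)=3/31: -0.0968 × log₂(0.0968) = 0.3261
  p(1,2)=2/31: -0.0645 × log₂(0.0645) = 0.2551
  p(1,3)=3/31: -0.0968 × log₂(0.0968) = 0.3261
  p(2,0)=1/31: -0.0323 × log₂(0.0323) = 0.1598
  p(2,1)=1/31: -0.0323 × log₂(0.0323) = 0.1598
  p(2,2)=1/31: -0.0323 × log₂(0.0323) = 0.1598
  p(2,3)=2/31: -0.0645 × log₂(0.0645) = 0.2551
  p(3,0)=1/31: -0.0323 × log₂(0.0323) = 0.1598
  p(3,1)=3/31: -0.0968 × log₂(0.0968) = 0.3261
  p(3,2)=2/31: -0.0645 × log₂(0.0645) = 0.2551
  p(3,3)=1/31: -0.0323 × log₂(0.0323) = 0.1598
H(X,Y) = 3.8647 bits


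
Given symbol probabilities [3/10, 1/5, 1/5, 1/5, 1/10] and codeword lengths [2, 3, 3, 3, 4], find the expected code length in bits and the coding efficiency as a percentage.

Average length L = Σ p_i × l_i = 2.8000 bits
Entropy H = 2.2464 bits
Efficiency η = H/L × 100% = 80.23%


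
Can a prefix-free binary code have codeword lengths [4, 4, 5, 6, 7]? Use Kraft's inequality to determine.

Kraft inequality: Σ 2^(-l_i) ≤ 1 for prefix-free code
Calculating: 2^(-4) + 2^(-4) + 2^(-5) + 2^(-6) + 2^(-7)
= 0.0625 + 0.0625 + 0.03125 + 0.015625 + 0.0078125
= 0.1797
Since 0.1797 ≤ 1, prefix-free code exists


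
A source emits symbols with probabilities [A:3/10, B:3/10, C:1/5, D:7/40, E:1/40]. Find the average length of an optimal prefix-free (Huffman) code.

Huffman tree construction:
Combine smallest probabilities repeatedly
Resulting codes:
  A: 10 (length 2)
  B: 11 (length 2)
  C: 00 (length 2)
  D: 011 (length 3)
  E: 010 (length 3)
Average length = Σ p(s) × length(s) = 2.2000 bits


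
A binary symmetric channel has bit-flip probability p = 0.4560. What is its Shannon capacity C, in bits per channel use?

For BSC with error probability p:
C = 1 - H(p) where H(p) is binary entropy
H(0.4560) = -0.4560 × log₂(0.4560) - 0.5440 × log₂(0.5440)
H(p) = 0.9944
C = 1 - 0.9944 = 0.0056 bits/use


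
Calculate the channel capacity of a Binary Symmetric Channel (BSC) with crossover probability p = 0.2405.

For BSC with error probability p:
C = 1 - H(p) where H(p) is binary entropy
H(0.2405) = -0.2405 × log₂(0.2405) - 0.7595 × log₂(0.7595)
H(p) = 0.7959
C = 1 - 0.7959 = 0.2041 bits/use


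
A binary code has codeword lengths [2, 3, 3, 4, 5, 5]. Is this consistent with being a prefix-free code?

Kraft inequality: Σ 2^(-l_i) ≤ 1 for prefix-free code
Calculating: 2^(-2) + 2^(-3) + 2^(-3) + 2^(-4) + 2^(-5) + 2^(-5)
= 0.25 + 0.125 + 0.125 + 0.0625 + 0.03125 + 0.03125
= 0.6250
Since 0.6250 ≤ 1, prefix-free code exists


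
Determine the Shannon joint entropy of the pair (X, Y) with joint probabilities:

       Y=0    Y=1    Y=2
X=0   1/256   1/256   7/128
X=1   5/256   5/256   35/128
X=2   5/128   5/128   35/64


H(X,Y) = -Σ p(x,y) log₂ p(x,y)
  p(0,0)=1/256: -0.0039 × log₂(0.0039) = 0.0312
  p(0,1)=1/256: -0.0039 × log₂(0.0039) = 0.0312
  p(0,2)=7/128: -0.0547 × log₂(0.0547) = 0.2293
  p(1,0)=5/256: -0.0195 × log₂(0.0195) = 0.1109
  p(1,1)=5/256: -0.0195 × log₂(0.0195) = 0.1109
  p(1,2)=35/128: -0.2734 × log₂(0.2734) = 0.5115
  p(2,0)=5/128: -0.0391 × log₂(0.0391) = 0.1827
  p(2,1)=5/128: -0.0391 × log₂(0.0391) = 0.1827
  p(2,2)=35/64: -0.5469 × log₂(0.5469) = 0.4762
H(X,Y) = 1.8668 bits


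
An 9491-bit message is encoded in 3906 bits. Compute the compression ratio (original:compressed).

Compression ratio = Original / Compressed
= 9491 / 3906 = 2.43:1


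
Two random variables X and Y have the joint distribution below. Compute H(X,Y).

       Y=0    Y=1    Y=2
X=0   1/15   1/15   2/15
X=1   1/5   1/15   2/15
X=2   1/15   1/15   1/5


H(X,Y) = -Σ p(x,y) log₂ p(x,y)
  p(0,0)=1/15: -0.0667 × log₂(0.0667) = 0.2605
  p(0,1)=1/15: -0.0667 × log₂(0.0667) = 0.2605
  p(0,2)=2/15: -0.1333 × log₂(0.1333) = 0.3876
  p(1,0)=1/5: -0.2000 × log₂(0.2000) = 0.4644
  p(1,1)=1/15: -0.0667 × log₂(0.0667) = 0.2605
  p(1,2)=2/15: -0.1333 × log₂(0.1333) = 0.3876
  p(2,0)=1/15: -0.0667 × log₂(0.0667) = 0.2605
  p(2,1)=1/15: -0.0667 × log₂(0.0667) = 0.2605
  p(2,2)=1/5: -0.2000 × log₂(0.2000) = 0.4644
H(X,Y) = 3.0062 bits


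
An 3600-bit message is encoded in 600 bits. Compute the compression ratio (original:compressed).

Compression ratio = Original / Compressed
= 3600 / 600 = 6.00:1


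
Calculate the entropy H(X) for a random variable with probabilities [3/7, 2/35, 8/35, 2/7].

H(X) = -Σ p(x) log₂ p(x)
  -3/7 × log₂(3/7) = 0.5239
  -2/35 × log₂(2/35) = 0.2360
  -8/35 × log₂(8/35) = 0.4867
  -2/7 × log₂(2/7) = 0.5164
H(X) = 1.7629 bits


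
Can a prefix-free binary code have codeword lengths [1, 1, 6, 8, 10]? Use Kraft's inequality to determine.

Kraft inequality: Σ 2^(-l_i) ≤ 1 for prefix-free code
Calculating: 2^(-1) + 2^(-1) + 2^(-6) + 2^(-8) + 2^(-10)
= 0.5 + 0.5 + 0.015625 + 0.00390625 + 0.0009765625
= 1.0205
Since 1.0205 > 1, prefix-free code does not exist


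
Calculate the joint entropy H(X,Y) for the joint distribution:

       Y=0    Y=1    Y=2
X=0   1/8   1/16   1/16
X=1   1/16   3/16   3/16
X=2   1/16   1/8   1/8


H(X,Y) = -Σ p(x,y) log₂ p(x,y)
  p(0,0)=1/8: -0.1250 × log₂(0.1250) = 0.3750
  p(0,1)=1/16: -0.0625 × log₂(0.0625) = 0.2500
  p(0,2)=1/16: -0.0625 × log₂(0.0625) = 0.2500
  p(1,0)=1/16: -0.0625 × log₂(0.0625) = 0.2500
  p(1,1)=3/16: -0.1875 × log₂(0.1875) = 0.4528
  p(1,2)=3/16: -0.1875 × log₂(0.1875) = 0.4528
  p(2,0)=1/16: -0.0625 × log₂(0.0625) = 0.2500
  p(2,1)=1/8: -0.1250 × log₂(0.1250) = 0.3750
  p(2,2)=1/8: -0.1250 × log₂(0.1250) = 0.3750
H(X,Y) = 3.0306 bits


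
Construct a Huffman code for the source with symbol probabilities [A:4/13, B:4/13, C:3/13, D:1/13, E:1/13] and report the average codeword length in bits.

Huffman tree construction:
Combine smallest probabilities repeatedly
Resulting codes:
  A: 10 (length 2)
  B: 11 (length 2)
  C: 01 (length 2)
  D: 000 (length 3)
  E: 001 (length 3)
Average length = Σ p(s) × length(s) = 2.1538 bits


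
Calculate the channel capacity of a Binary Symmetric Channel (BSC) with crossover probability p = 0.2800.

For BSC with error probability p:
C = 1 - H(p) where H(p) is binary entropy
H(0.2800) = -0.2800 × log₂(0.2800) - 0.7200 × log₂(0.7200)
H(p) = 0.8555
C = 1 - 0.8555 = 0.1445 bits/use


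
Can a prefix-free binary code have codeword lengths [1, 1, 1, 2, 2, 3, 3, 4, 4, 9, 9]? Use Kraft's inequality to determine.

Kraft inequality: Σ 2^(-l_i) ≤ 1 for prefix-free code
Calculating: 2^(-1) + 2^(-1) + 2^(-1) + 2^(-2) + 2^(-2) + 2^(-3) + 2^(-3) + 2^(-4) + 2^(-4) + 2^(-9) + 2^(-9)
= 0.5 + 0.5 + 0.5 + 0.25 + 0.25 + 0.125 + 0.125 + 0.0625 + 0.0625 + 0.001953125 + 0.001953125
= 2.3789
Since 2.3789 > 1, prefix-free code does not exist
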